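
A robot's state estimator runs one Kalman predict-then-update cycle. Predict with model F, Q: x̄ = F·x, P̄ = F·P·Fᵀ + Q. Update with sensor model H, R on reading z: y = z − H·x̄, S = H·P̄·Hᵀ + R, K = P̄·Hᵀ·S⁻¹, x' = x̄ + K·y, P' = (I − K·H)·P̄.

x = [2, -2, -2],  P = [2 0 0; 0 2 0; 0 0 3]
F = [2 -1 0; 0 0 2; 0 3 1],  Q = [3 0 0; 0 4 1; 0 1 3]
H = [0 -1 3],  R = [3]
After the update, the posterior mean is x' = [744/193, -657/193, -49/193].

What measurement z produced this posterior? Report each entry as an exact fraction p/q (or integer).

x̄ = F·x = [6, -4, -8]
P̄ = F·P·Fᵀ + Q = [13 0 -6; 0 16 7; -6 7 24]
S = H·P̄·Hᵀ + R = [193]
K = P̄·Hᵀ·S⁻¹ = [-18/193; 5/193; 65/193]
x' − x̄ = [-414/193, 115/193, 1495/193] = K·y
y = (KᵀK)⁻¹·Kᵀ·(x' − x̄) = [23]
z = y + H·x̄ = [23] + [-20] = [3]

z = [3]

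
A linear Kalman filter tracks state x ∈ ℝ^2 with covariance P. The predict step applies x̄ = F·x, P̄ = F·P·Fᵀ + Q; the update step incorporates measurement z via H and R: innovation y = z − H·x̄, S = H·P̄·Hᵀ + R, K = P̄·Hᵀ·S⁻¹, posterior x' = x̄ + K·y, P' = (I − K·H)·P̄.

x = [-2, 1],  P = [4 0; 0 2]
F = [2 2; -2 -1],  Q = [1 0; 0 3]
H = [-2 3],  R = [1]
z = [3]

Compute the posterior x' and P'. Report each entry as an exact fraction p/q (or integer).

x̄ = F·x = [-2, 3]
P̄ = F·P·Fᵀ + Q = [25 -20; -20 21]
y = z − H·x̄ = [-10]
S = H·P̄·Hᵀ + R = [530]
K = P̄·Hᵀ·S⁻¹ = [-11/53; 103/530]
x' = x̄ + K·y = [4/53, 56/53]
P' = (I − K·H)·P̄ = [115/53 73/53; 73/53 521/530]

x' = [4/53, 56/53]
P' = [115/53 73/53; 73/53 521/530]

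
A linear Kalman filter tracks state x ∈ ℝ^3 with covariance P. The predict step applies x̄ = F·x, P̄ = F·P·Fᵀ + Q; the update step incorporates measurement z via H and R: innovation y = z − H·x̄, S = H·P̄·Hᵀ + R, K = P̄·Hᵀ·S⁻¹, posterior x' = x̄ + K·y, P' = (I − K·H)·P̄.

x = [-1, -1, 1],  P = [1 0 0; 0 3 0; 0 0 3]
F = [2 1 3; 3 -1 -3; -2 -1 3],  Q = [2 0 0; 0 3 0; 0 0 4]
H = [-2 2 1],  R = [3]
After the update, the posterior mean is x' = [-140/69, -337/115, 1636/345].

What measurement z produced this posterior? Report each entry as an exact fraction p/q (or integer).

z = [3]

x̄ = F·x = [0, -5, 6]
P̄ = F·P·Fᵀ + Q = [36 -24 20; -24 42 -30; 20 -30 38]
S = H·P̄·Hᵀ + R = [345]
K = P̄·Hᵀ·S⁻¹ = [-20/69; 34/115; -62/345]
x' − x̄ = [-140/69, 238/115, -434/345] = K·y
y = (KᵀK)⁻¹·Kᵀ·(x' − x̄) = [7]
z = y + H·x̄ = [7] + [-4] = [3]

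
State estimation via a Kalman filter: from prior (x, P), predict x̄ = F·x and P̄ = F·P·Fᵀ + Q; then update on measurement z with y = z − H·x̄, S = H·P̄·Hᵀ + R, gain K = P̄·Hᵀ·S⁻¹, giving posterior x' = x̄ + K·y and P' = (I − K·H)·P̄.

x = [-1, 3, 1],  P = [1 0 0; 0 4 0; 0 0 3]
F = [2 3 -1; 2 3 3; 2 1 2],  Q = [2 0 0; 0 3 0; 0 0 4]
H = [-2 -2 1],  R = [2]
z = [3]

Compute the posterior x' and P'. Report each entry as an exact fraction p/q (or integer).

x' = [-598/279, 34/93, -187/279]
P' = [2473/279 -1093/93 -1754/279; -1093/93 602/31 1370/93; -1754/279 1370/93 4648/279]

x̄ = F·x = [6, 10, 3]
P̄ = F·P·Fᵀ + Q = [45 31 10; 31 70 34; 10 34 24]
y = z − H·x̄ = [32]
S = H·P̄·Hᵀ + R = [558]
K = P̄·Hᵀ·S⁻¹ = [-71/279; -28/93; -32/279]
x' = x̄ + K·y = [-598/279, 34/93, -187/279]
P' = (I − K·H)·P̄ = [2473/279 -1093/93 -1754/279; -1093/93 602/31 1370/93; -1754/279 1370/93 4648/279]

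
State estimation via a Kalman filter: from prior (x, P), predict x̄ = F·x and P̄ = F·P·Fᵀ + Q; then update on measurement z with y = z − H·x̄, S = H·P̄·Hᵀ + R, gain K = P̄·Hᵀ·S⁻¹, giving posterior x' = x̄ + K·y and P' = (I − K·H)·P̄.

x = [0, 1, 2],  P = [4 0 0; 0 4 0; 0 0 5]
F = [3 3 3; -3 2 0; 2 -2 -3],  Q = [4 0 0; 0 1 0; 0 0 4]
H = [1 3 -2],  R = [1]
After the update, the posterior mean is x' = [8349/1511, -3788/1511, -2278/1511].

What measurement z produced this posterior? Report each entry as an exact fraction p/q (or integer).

x̄ = F·x = [9, 2, -8]
P̄ = F·P·Fᵀ + Q = [121 -12 -45; -12 53 -40; -45 -40 81]
S = H·P̄·Hᵀ + R = [1511]
K = P̄·Hᵀ·S⁻¹ = [175/1511; 227/1511; -327/1511]
x' − x̄ = [-5250/1511, -6810/1511, 9810/1511] = K·y
y = (KᵀK)⁻¹·Kᵀ·(x' − x̄) = [-30]
z = y + H·x̄ = [-30] + [31] = [1]

z = [1]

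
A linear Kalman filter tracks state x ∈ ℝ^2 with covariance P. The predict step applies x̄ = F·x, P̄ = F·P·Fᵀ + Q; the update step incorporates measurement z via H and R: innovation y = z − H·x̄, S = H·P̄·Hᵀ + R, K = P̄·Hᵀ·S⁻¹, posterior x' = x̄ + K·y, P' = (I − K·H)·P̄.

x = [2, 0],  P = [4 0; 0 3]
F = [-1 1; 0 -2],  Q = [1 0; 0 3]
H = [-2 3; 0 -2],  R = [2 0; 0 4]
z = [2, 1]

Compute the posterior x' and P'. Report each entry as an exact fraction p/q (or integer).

x' = [-1056/607, -297/607]
P' = [940/607 492/607; 492/607 366/607]

x̄ = F·x = [-2, 0]
P̄ = F·P·Fᵀ + Q = [8 -6; -6 15]
y = z − H·x̄ = [-2, 1]
S = H·P̄·Hᵀ + R = [241 -114; -114 64]
K = P̄·Hᵀ·S⁻¹ = [-202/607 -246/607; 57/607 -183/607]
x' = x̄ + K·y = [-1056/607, -297/607]
P' = (I − K·H)·P̄ = [940/607 492/607; 492/607 366/607]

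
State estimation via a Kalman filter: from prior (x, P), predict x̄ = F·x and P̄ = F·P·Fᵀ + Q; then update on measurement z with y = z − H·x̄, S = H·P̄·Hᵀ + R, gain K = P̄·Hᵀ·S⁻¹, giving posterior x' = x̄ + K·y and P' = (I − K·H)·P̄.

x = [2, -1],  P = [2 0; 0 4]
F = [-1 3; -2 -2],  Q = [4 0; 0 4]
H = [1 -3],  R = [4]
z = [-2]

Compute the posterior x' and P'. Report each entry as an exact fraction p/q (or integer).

x̄ = F·x = [-5, -2]
P̄ = F·P·Fᵀ + Q = [42 -20; -20 28]
y = z − H·x̄ = [-3]
S = H·P̄·Hᵀ + R = [418]
K = P̄·Hᵀ·S⁻¹ = [51/209; -52/209]
x' = x̄ + K·y = [-1198/209, -262/209]
P' = (I − K·H)·P̄ = [3576/209 1124/209; 1124/209 444/209]

x' = [-1198/209, -262/209]
P' = [3576/209 1124/209; 1124/209 444/209]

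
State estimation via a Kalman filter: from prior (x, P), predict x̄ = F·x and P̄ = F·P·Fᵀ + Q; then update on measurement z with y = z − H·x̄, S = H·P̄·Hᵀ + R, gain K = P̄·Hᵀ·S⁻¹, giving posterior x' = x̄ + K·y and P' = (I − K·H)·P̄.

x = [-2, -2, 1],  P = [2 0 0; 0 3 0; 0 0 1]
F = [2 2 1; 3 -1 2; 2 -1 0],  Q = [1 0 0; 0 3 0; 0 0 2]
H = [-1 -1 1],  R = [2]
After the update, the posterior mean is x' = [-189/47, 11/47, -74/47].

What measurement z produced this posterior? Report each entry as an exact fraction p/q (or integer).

z = [2]

x̄ = F·x = [-7, -2, -2]
P̄ = F·P·Fᵀ + Q = [22 8 2; 8 28 15; 2 15 13]
S = H·P̄·Hᵀ + R = [47]
K = P̄·Hᵀ·S⁻¹ = [-28/47; -21/47; -4/47]
x' − x̄ = [140/47, 105/47, 20/47] = K·y
y = (KᵀK)⁻¹·Kᵀ·(x' − x̄) = [-5]
z = y + H·x̄ = [-5] + [7] = [2]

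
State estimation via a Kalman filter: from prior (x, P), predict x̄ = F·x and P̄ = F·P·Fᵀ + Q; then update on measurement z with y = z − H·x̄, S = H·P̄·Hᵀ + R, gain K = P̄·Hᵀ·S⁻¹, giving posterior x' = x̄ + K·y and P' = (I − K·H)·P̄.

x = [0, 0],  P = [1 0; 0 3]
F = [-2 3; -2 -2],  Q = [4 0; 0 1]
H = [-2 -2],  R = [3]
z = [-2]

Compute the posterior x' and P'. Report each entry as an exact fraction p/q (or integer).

x̄ = F·x = [0, 0]
P̄ = F·P·Fᵀ + Q = [35 -14; -14 17]
y = z − H·x̄ = [-2]
S = H·P̄·Hᵀ + R = [99]
K = P̄·Hᵀ·S⁻¹ = [-14/33; -2/33]
x' = x̄ + K·y = [28/33, 4/33]
P' = (I − K·H)·P̄ = [189/11 -182/11; -182/11 183/11]

x' = [28/33, 4/33]
P' = [189/11 -182/11; -182/11 183/11]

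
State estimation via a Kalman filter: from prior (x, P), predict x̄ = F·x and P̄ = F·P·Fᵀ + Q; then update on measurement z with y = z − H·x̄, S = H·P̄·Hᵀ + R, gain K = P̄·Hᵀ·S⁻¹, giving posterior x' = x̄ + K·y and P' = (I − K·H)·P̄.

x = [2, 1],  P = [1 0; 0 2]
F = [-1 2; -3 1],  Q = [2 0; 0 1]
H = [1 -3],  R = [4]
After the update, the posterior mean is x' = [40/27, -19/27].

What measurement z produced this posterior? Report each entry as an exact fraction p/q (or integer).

z = [3]

x̄ = F·x = [0, -5]
P̄ = F·P·Fᵀ + Q = [11 7; 7 12]
S = H·P̄·Hᵀ + R = [81]
K = P̄·Hᵀ·S⁻¹ = [-10/81; -29/81]
x' − x̄ = [40/27, 116/27] = K·y
y = (KᵀK)⁻¹·Kᵀ·(x' − x̄) = [-12]
z = y + H·x̄ = [-12] + [15] = [3]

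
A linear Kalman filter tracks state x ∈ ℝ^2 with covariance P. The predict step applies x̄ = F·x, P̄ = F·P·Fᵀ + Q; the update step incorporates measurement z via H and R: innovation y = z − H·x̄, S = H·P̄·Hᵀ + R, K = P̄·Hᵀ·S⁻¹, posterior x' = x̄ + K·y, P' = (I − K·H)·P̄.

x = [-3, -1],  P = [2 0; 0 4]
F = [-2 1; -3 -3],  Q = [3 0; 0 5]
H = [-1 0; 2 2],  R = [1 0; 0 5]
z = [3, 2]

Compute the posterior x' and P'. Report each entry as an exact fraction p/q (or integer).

x' = [-2575/979, 3724/979]
P' = [3615/3916 -885/979; -885/979 2065/979]

x̄ = F·x = [5, 12]
P̄ = F·P·Fᵀ + Q = [15 0; 0 59]
y = z − H·x̄ = [8, -32]
S = H·P̄·Hᵀ + R = [16 -30; -30 301]
K = P̄·Hᵀ·S⁻¹ = [-3615/3916 15/1958; 885/979 472/979]
x' = x̄ + K·y = [-2575/979, 3724/979]
P' = (I − K·H)·P̄ = [3615/3916 -885/979; -885/979 2065/979]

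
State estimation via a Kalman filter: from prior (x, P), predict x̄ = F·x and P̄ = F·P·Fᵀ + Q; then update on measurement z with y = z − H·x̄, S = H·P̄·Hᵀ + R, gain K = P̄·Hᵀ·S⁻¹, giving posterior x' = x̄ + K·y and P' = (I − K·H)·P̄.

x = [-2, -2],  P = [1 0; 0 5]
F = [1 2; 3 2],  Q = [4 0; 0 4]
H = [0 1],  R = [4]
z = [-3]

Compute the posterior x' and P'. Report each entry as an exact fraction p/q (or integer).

x' = [-61/37, -139/37]
P' = [396/37 92/37; 92/37 132/37]

x̄ = F·x = [-6, -10]
P̄ = F·P·Fᵀ + Q = [25 23; 23 33]
y = z − H·x̄ = [7]
S = H·P̄·Hᵀ + R = [37]
K = P̄·Hᵀ·S⁻¹ = [23/37; 33/37]
x' = x̄ + K·y = [-61/37, -139/37]
P' = (I − K·H)·P̄ = [396/37 92/37; 92/37 132/37]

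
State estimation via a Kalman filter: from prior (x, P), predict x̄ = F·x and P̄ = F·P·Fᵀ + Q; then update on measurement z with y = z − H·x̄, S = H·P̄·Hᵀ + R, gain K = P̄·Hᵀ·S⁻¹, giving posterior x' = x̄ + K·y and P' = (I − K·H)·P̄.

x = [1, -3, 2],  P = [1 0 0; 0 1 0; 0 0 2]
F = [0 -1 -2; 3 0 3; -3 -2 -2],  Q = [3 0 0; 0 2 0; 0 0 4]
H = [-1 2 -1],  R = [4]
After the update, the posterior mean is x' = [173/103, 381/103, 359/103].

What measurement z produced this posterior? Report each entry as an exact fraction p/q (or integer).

x̄ = F·x = [-1, 9, -1]
P̄ = F·P·Fᵀ + Q = [12 -12 10; -12 29 -21; 10 -21 25]
S = H·P̄·Hᵀ + R = [309]
K = P̄·Hᵀ·S⁻¹ = [-46/309; 91/309; -77/309]
x' − x̄ = [276/103, -546/103, 462/103] = K·y
y = (KᵀK)⁻¹·Kᵀ·(x' − x̄) = [-18]
z = y + H·x̄ = [-18] + [20] = [2]

z = [2]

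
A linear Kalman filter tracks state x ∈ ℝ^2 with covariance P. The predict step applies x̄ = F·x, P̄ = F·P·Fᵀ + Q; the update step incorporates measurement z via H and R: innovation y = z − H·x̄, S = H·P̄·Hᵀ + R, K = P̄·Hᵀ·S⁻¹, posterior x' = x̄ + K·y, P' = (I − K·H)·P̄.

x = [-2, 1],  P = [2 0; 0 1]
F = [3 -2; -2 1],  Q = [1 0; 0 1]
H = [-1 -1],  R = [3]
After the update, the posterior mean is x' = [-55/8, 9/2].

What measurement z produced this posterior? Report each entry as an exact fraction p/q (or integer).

z = [2]

x̄ = F·x = [-8, 5]
P̄ = F·P·Fᵀ + Q = [23 -14; -14 10]
S = H·P̄·Hᵀ + R = [8]
K = P̄·Hᵀ·S⁻¹ = [-9/8; 1/2]
x' − x̄ = [9/8, -1/2] = K·y
y = (KᵀK)⁻¹·Kᵀ·(x' − x̄) = [-1]
z = y + H·x̄ = [-1] + [3] = [2]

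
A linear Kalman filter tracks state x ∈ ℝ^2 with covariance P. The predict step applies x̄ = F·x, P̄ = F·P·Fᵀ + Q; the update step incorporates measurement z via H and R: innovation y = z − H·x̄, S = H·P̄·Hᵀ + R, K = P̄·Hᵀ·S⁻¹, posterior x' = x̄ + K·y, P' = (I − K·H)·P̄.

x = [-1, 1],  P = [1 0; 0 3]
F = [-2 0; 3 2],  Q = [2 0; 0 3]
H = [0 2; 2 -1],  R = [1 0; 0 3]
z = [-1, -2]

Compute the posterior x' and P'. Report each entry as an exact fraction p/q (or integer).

x̄ = F·x = [2, -1]
P̄ = F·P·Fᵀ + Q = [6 -6; -6 24]
y = z − H·x̄ = [1, -7]
S = H·P̄·Hᵀ + R = [97 -72; -72 75]
K = P̄·Hᵀ·S⁻¹ = [132/697 294/697; 336/697 -12/697]
x' = x̄ + K·y = [-532/697, -277/697]
P' = (I − K·H)·P̄ = [474/697 66/697; 66/697 168/697]

x' = [-532/697, -277/697]
P' = [474/697 66/697; 66/697 168/697]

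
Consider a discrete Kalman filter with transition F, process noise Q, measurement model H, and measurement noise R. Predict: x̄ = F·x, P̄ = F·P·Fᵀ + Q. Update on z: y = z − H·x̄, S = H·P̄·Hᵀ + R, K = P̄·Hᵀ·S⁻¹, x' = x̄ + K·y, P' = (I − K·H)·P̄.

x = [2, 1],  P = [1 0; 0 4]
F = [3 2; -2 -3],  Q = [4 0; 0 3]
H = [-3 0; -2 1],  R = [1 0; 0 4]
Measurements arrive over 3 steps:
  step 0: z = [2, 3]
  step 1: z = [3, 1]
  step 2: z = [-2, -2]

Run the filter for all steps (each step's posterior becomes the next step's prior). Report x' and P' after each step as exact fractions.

step 0: x' = [-1401/2225, 3977/2225], P' = [463/4450 287/2225; 287/2225 7026/2225]
step 1: x' = [-2258027/2284715, -2333451/2284715], P' = [1170973/11423575 1283234/11423575; 1283234/11423575 33823072/11423575]
step 2: x' = [5730408893/9201420100, -11914761409/13802130150], P' = [943167521/9201420100 516171109/4600710050; 516171109/4600710050 20376820583/6901065075]

step 0: x̄ = F·x = [8, -7]
step 0: P̄ = F·P·Fᵀ + Q = [29 -30; -30 43]
step 0: y = z − H·x̄ = [26, 26]
step 0: S = H·P̄·Hᵀ + R = [262 264; 264 283]
step 0: K = P̄·Hᵀ·S⁻¹ = [-1389/4450 -44/2225; -861/2225 1613/2225]
step 0: x' = x̄ + K·y = [-1401/2225, 3977/2225]
step 0: P' = (I − K·H)·P̄ = [463/4450 287/2225; 287/2225 7026/2225]
step 1: x̄ = F·x = [3751/2225, -9129/2225]
step 1: P̄ = F·P·Fᵀ + Q = [85063/4450 -47276/2225; -47276/2225 74279/2225]
step 1: y = z − H·x̄ = [17928/2225, 18856/2225]
step 1: S = H·P̄·Hᵀ + R = [770017/4450 397017/2225; 397017/2225 442409/2225]
step 1: K = P̄·Hᵀ·S⁻¹ = [-3512919/11423575 -264678/11423575; -3849702/11423575 7814151/11423575]
step 1: x' = x̄ + K·y = [-2258027/2284715, -2333451/2284715]
step 1: P' = (I − K·H)·P̄ = [1170973/11423575 1283234/11423575; 1283234/11423575 33823072/11423575]
step 2: x̄ = F·x = [-672999/134395, 11516407/2284715]
step 2: P̄ = F·P·Fᵀ + Q = [12172009/671975 -13332136/671975; -13332136/671975 358761073/11423575]
step 2: y = z − H·x̄ = [-2287787/134395, -38967803/2284715]
step 2: S = H·P̄·Hᵀ + R = [110220056/671975 113028462/671975; 113028462/671975 2138737233/11423575]
step 2: K = P̄·Hᵀ·S⁻¹ = [-2829502563/9201420100 -106749103/4600710050; -1548513327/4600710050 4707076814/6901065075]
step 2: x' = x̄ + K·y = [5730408893/9201420100, -11914761409/13802130150]
step 2: P' = (I − K·H)·P̄ = [943167521/9201420100 516171109/4600710050; 516171109/4600710050 20376820583/6901065075]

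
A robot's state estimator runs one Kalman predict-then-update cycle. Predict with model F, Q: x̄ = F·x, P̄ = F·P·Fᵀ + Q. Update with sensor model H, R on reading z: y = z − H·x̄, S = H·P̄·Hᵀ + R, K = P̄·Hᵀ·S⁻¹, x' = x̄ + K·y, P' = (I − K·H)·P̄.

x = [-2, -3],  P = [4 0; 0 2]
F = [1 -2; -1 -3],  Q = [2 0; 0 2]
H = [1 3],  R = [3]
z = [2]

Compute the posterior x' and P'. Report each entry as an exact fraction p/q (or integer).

x' = [-206/281, 291/281]
P' = [2490/281 -792/281; -792/281 344/281]

x̄ = F·x = [4, 11]
P̄ = F·P·Fᵀ + Q = [14 8; 8 24]
y = z − H·x̄ = [-35]
S = H·P̄·Hᵀ + R = [281]
K = P̄·Hᵀ·S⁻¹ = [38/281; 80/281]
x' = x̄ + K·y = [-206/281, 291/281]
P' = (I − K·H)·P̄ = [2490/281 -792/281; -792/281 344/281]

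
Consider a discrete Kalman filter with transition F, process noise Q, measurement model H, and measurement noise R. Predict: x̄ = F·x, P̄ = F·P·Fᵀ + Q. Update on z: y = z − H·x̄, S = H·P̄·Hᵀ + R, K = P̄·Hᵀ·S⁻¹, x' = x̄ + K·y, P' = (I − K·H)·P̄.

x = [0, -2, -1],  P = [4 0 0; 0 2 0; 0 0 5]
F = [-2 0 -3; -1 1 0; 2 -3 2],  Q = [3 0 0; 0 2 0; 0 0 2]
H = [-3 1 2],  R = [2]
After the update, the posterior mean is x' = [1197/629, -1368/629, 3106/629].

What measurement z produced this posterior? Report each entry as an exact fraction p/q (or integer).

z = [2]

x̄ = F·x = [3, -2, 4]
P̄ = F·P·Fᵀ + Q = [64 8 -46; 8 8 -14; -46 -14 56]
S = H·P̄·Hᵀ + R = [1258]
K = P̄·Hᵀ·S⁻¹ = [-138/629; -22/629; 118/629]
x' − x̄ = [-690/629, -110/629, 590/629] = K·y
y = (KᵀK)⁻¹·Kᵀ·(x' − x̄) = [5]
z = y + H·x̄ = [5] + [-3] = [2]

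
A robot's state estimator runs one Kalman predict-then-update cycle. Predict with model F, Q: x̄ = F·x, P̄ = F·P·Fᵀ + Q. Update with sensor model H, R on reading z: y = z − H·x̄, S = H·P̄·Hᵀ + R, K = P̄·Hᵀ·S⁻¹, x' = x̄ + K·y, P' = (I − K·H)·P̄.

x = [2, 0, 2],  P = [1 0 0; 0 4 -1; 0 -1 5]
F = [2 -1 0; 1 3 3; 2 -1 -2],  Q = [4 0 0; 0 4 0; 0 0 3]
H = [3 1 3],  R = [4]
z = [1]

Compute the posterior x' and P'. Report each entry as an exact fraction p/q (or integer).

x' = [319/303, 3298/303, -1292/303]
P' = [1427/303 41/303 -1378/303; 41/303 18488/303 -6265/303; -1378/303 -6265/303 3557/303]

x̄ = F·x = [4, 8, 0]
P̄ = F·P·Fᵀ + Q = [12 -7 6; -7 68 -31; 6 -31 27]
y = z − H·x̄ = [-19]
S = H·P̄·Hᵀ + R = [303]
K = P̄·Hᵀ·S⁻¹ = [47/303; -46/303; 68/303]
x' = x̄ + K·y = [319/303, 3298/303, -1292/303]
P' = (I − K·H)·P̄ = [1427/303 41/303 -1378/303; 41/303 18488/303 -6265/303; -1378/303 -6265/303 3557/303]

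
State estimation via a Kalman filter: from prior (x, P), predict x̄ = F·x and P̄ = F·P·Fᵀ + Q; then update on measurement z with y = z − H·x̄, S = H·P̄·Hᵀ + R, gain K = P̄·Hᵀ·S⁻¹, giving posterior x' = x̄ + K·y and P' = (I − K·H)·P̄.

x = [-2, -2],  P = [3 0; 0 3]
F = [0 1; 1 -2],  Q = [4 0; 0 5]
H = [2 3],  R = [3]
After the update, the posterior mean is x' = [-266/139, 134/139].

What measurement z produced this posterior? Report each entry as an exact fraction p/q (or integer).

x̄ = F·x = [-2, 2]
P̄ = F·P·Fᵀ + Q = [7 -6; -6 20]
S = H·P̄·Hᵀ + R = [139]
K = P̄·Hᵀ·S⁻¹ = [-4/139; 48/139]
x' − x̄ = [12/139, -144/139] = K·y
y = (KᵀK)⁻¹·Kᵀ·(x' − x̄) = [-3]
z = y + H·x̄ = [-3] + [2] = [-1]

z = [-1]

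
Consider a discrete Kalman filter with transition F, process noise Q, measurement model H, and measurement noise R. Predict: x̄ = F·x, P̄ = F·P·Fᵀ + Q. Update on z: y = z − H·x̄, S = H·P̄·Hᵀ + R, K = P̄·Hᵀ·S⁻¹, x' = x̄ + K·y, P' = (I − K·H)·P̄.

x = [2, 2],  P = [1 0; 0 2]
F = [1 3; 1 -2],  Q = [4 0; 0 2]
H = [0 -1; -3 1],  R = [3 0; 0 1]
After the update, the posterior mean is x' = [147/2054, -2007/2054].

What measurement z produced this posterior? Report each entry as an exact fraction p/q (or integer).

z = [3, -1]

x̄ = F·x = [8, -2]
P̄ = F·P·Fᵀ + Q = [23 -11; -11 11]
S = H·P̄·Hᵀ + R = [14 -44; -44 285]
K = P̄·Hᵀ·S⁻¹ = [-385/2054 -318/1027; -1199/2054 66/1027]
x' − x̄ = [-16285/2054, 2101/2054] = K·y
y = (KᵀK)⁻¹·Kᵀ·(x' − x̄) = [1, 25]
z = y + H·x̄ = [1, 25] + [2, -26] = [3, -1]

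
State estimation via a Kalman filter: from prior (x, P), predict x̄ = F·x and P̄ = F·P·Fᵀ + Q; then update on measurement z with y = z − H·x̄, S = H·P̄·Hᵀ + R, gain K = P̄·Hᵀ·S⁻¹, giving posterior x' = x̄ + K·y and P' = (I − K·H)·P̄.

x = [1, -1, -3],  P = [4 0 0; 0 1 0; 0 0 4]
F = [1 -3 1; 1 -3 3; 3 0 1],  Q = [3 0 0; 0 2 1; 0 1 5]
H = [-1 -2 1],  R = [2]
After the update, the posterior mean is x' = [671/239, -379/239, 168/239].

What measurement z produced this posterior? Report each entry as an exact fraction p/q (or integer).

x̄ = F·x = [1, -5, 0]
P̄ = F·P·Fᵀ + Q = [20 25 16; 25 51 25; 16 25 45]
S = H·P̄·Hᵀ + R = [239]
K = P̄·Hᵀ·S⁻¹ = [-54/239; -102/239; -21/239]
x' − x̄ = [432/239, 816/239, 168/239] = K·y
y = (KᵀK)⁻¹·Kᵀ·(x' − x̄) = [-8]
z = y + H·x̄ = [-8] + [9] = [1]

z = [1]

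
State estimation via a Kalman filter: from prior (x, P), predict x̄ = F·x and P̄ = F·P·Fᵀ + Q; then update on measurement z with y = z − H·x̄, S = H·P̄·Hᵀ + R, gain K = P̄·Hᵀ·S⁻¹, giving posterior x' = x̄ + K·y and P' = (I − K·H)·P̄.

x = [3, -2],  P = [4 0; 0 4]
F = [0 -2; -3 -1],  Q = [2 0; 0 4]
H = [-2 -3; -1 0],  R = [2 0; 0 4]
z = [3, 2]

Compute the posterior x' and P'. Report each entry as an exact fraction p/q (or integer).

x̄ = F·x = [4, -7]
P̄ = F·P·Fᵀ + Q = [18 8; 8 44]
y = z − H·x̄ = [-10, 6]
S = H·P̄·Hᵀ + R = [566 60; 60 22]
K = P̄·Hᵀ·S⁻¹ = [-60/2213 -1647/2213; -694/2213 1088/2213]
x' = x̄ + K·y = [-430/2213, -2023/2213]
P' = (I − K·H)·P̄ = [6588/2213 -4352/2213; -4352/2213 3364/2213]

x' = [-430/2213, -2023/2213]
P' = [6588/2213 -4352/2213; -4352/2213 3364/2213]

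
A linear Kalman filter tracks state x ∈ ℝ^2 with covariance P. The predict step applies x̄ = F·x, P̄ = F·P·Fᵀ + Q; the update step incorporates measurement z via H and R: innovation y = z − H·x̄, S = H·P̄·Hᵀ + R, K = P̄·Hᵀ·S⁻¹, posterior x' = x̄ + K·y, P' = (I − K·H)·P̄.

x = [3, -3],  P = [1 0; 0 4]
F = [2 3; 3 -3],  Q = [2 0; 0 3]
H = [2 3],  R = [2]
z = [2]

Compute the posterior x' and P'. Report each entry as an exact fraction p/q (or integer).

x̄ = F·x = [-3, 18]
P̄ = F·P·Fᵀ + Q = [42 -30; -30 48]
y = z − H·x̄ = [-46]
S = H·P̄·Hᵀ + R = [242]
K = P̄·Hᵀ·S⁻¹ = [-3/121; 42/121]
x' = x̄ + K·y = [-225/121, 246/121]
P' = (I − K·H)·P̄ = [5064/121 -3378/121; -3378/121 2280/121]

x' = [-225/121, 246/121]
P' = [5064/121 -3378/121; -3378/121 2280/121]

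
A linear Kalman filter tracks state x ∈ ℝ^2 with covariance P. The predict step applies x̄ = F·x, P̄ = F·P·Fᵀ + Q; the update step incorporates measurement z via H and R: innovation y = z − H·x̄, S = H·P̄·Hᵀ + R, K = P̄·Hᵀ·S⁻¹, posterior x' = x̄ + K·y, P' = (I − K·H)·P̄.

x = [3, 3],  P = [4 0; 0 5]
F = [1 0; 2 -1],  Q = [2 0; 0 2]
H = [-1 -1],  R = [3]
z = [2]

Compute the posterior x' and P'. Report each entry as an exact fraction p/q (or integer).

x̄ = F·x = [3, 3]
P̄ = F·P·Fᵀ + Q = [6 8; 8 23]
y = z − H·x̄ = [8]
S = H·P̄·Hᵀ + R = [48]
K = P̄·Hᵀ·S⁻¹ = [-7/24; -31/48]
x' = x̄ + K·y = [2/3, -13/6]
P' = (I − K·H)·P̄ = [23/12 -25/24; -25/24 143/48]

x' = [2/3, -13/6]
P' = [23/12 -25/24; -25/24 143/48]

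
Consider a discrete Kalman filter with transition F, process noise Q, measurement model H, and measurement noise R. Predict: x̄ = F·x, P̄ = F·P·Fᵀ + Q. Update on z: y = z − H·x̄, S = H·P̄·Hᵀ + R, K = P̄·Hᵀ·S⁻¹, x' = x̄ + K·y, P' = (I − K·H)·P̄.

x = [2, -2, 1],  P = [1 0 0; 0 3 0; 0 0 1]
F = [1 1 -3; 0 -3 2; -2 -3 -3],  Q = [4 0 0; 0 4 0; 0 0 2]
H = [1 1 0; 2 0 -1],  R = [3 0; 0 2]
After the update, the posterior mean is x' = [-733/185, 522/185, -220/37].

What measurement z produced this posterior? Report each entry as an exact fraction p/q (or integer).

z = [-2, -2]

x̄ = F·x = [-3, 8, -1]
P̄ = F·P·Fᵀ + Q = [17 -15 -2; -15 35 21; -2 21 42]
S = H·P̄·Hᵀ + R = [25 -15; -15 120]
K = P̄·Hᵀ·S⁻¹ = [52/185 62/185; 109/185 -13/37; 106/185 -173/555]
x' − x̄ = [-178/185, -958/185, -183/37] = K·y
y = (KᵀK)⁻¹·Kᵀ·(x' − x̄) = [-7, 3]
z = y + H·x̄ = [-7, 3] + [5, -5] = [-2, -2]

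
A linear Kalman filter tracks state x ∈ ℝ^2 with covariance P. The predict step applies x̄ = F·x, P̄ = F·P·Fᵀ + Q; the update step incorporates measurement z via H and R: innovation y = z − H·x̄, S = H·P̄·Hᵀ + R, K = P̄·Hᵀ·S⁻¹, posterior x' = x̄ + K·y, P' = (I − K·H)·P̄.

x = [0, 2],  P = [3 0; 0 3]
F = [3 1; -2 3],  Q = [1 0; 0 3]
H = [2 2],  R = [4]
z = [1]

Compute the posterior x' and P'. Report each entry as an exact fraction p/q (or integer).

x̄ = F·x = [2, 6]
P̄ = F·P·Fᵀ + Q = [31 -9; -9 42]
y = z − H·x̄ = [-15]
S = H·P̄·Hᵀ + R = [224]
K = P̄·Hᵀ·S⁻¹ = [11/56; 33/112]
x' = x̄ + K·y = [-53/56, 177/112]
P' = (I − K·H)·P̄ = [313/14 -615/28; -615/28 1263/56]

x' = [-53/56, 177/112]
P' = [313/14 -615/28; -615/28 1263/56]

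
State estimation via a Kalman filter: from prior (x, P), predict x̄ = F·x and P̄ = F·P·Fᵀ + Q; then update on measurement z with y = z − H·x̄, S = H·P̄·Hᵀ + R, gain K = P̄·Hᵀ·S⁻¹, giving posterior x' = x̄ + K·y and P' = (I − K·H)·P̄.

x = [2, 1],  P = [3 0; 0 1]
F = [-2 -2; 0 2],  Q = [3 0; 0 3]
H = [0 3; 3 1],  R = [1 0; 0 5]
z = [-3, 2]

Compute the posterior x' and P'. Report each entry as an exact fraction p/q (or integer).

x̄ = F·x = [-6, 2]
P̄ = F·P·Fᵀ + Q = [19 -4; -4 7]
y = z − H·x̄ = [-9, 18]
S = H·P̄·Hᵀ + R = [64 -15; -15 159]
K = P̄·Hᵀ·S⁻¹ = [-371/3317 3212/9951; 1088/3317 -5/9951]
x' = x̄ + K·y = [2709/3317, -3188/3317]
P' = (I − K·H)·P̄ = [5477/9951 -371/9951; -371/9951 1088/9951]

x' = [2709/3317, -3188/3317]
P' = [5477/9951 -371/9951; -371/9951 1088/9951]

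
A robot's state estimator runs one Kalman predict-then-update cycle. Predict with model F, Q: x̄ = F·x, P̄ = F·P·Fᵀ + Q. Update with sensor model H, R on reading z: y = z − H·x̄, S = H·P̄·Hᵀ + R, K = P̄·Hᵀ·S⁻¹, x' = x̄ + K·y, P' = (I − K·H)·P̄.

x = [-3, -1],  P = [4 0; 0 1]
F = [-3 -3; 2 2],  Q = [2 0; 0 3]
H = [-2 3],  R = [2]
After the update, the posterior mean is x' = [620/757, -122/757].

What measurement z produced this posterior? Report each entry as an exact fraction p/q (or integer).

z = [-2]

x̄ = F·x = [12, -8]
P̄ = F·P·Fᵀ + Q = [47 -30; -30 23]
S = H·P̄·Hᵀ + R = [757]
K = P̄·Hᵀ·S⁻¹ = [-184/757; 129/757]
x' − x̄ = [-8464/757, 5934/757] = K·y
y = (KᵀK)⁻¹·Kᵀ·(x' − x̄) = [46]
z = y + H·x̄ = [46] + [-48] = [-2]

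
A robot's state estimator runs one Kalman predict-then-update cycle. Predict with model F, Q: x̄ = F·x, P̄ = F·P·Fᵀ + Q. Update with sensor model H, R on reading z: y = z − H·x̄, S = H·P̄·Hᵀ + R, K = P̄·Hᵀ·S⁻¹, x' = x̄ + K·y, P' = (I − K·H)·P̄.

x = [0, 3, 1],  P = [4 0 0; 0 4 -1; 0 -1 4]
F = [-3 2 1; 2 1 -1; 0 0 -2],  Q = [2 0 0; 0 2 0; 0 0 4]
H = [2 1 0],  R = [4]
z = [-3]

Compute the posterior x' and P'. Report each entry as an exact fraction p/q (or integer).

x̄ = F·x = [7, 2, -2]
P̄ = F·P·Fᵀ + Q = [54 -19 -4; -19 28 10; -4 10 20]
y = z − H·x̄ = [-19]
S = H·P̄·Hᵀ + R = [172]
K = P̄·Hᵀ·S⁻¹ = [89/172; -5/86; 1/86]
x' = x̄ + K·y = [-487/172, 267/86, -191/86]
P' = (I − K·H)·P̄ = [1367/172 -1189/86 -433/86; -1189/86 1179/43 435/43; -433/86 435/43 859/43]

x' = [-487/172, 267/86, -191/86]
P' = [1367/172 -1189/86 -433/86; -1189/86 1179/43 435/43; -433/86 435/43 859/43]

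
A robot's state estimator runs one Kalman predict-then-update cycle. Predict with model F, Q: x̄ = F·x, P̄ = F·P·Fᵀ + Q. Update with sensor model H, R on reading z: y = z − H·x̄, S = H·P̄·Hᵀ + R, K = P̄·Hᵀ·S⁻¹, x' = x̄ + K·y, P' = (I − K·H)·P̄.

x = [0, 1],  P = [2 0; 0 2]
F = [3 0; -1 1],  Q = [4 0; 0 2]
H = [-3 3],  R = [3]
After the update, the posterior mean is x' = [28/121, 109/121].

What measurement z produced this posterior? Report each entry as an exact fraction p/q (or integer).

x̄ = F·x = [0, 1]
P̄ = F·P·Fᵀ + Q = [22 -6; -6 6]
S = H·P̄·Hᵀ + R = [363]
K = P̄·Hᵀ·S⁻¹ = [-28/121; 12/121]
x' − x̄ = [28/121, -12/121] = K·y
y = (KᵀK)⁻¹·Kᵀ·(x' − x̄) = [-1]
z = y + H·x̄ = [-1] + [3] = [2]

z = [2]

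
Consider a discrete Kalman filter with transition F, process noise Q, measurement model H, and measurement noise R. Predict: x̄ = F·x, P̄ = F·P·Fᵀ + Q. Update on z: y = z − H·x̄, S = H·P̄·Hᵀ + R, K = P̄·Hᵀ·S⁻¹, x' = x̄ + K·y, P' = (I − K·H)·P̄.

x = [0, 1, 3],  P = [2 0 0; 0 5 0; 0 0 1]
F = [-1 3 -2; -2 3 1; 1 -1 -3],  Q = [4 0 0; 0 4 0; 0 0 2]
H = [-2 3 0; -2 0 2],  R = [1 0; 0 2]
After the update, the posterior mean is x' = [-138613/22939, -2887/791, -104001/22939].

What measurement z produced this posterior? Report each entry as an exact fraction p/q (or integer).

x̄ = F·x = [-3, 6, -10]
P̄ = F·P·Fᵀ + Q = [55 47 -11; 47 58 -22; -11 -22 18]
S = H·P̄·Hᵀ + R = [179 -150; -150 382]
K = P̄·Hᵀ·S⁻¹ = [-3979/22939 -9489/22939; 170/791 -219/791; -4054/22939 1891/22939]
x' − x̄ = [-69796/22939, -7633/791, 125389/22939] = K·y
y = (KᵀK)⁻¹·Kᵀ·(x' − x̄) = [-23, 17]
z = y + H·x̄ = [-23, 17] + [24, -14] = [1, 3]

z = [1, 3]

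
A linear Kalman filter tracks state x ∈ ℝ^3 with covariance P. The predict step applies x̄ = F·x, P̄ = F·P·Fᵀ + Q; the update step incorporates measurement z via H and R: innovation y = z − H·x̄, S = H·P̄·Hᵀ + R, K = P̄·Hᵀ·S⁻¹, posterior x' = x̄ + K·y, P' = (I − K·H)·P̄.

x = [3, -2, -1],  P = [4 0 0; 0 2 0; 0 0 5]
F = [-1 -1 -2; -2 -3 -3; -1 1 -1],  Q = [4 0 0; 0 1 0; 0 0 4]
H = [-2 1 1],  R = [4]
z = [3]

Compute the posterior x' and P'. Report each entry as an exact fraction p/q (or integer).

x' = [5/29, 141/29, -68/29]
P' = [854/29 1312/29 380/29; 1312/29 2239/29 421/29; 380/29 421/29 371/29]

x̄ = F·x = [1, 3, -4]
P̄ = F·P·Fᵀ + Q = [30 44 12; 44 80 17; 12 17 15]
y = z − H·x̄ = [6]
S = H·P̄·Hᵀ + R = [29]
K = P̄·Hᵀ·S⁻¹ = [-4/29; 9/29; 8/29]
x' = x̄ + K·y = [5/29, 141/29, -68/29]
P' = (I − K·H)·P̄ = [854/29 1312/29 380/29; 1312/29 2239/29 421/29; 380/29 421/29 371/29]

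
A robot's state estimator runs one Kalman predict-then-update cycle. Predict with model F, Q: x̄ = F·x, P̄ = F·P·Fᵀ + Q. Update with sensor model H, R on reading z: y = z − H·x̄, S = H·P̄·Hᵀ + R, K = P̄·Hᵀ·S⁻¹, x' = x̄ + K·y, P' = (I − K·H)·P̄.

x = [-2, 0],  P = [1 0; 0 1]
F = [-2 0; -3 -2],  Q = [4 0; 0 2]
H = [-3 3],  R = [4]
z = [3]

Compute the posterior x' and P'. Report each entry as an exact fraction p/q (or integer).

x' = [430/103, 537/103]
P' = [788/103 780/103; 780/103 816/103]

x̄ = F·x = [4, 6]
P̄ = F·P·Fᵀ + Q = [8 6; 6 15]
y = z − H·x̄ = [-3]
S = H·P̄·Hᵀ + R = [103]
K = P̄·Hᵀ·S⁻¹ = [-6/103; 27/103]
x' = x̄ + K·y = [430/103, 537/103]
P' = (I − K·H)·P̄ = [788/103 780/103; 780/103 816/103]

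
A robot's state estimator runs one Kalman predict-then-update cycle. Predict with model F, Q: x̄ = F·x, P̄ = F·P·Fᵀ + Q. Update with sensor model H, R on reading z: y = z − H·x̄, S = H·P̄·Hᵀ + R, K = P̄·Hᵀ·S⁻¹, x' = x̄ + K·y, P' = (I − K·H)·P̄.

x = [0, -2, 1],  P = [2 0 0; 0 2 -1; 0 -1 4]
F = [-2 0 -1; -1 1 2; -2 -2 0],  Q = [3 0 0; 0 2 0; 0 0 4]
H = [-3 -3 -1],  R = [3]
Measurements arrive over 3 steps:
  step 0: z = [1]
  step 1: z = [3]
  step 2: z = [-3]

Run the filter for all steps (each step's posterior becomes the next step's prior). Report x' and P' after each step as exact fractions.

step 0: x' = [-205/163, -49/163, 602/163], P' = [1563/163 -1518/163 -72/163; -1518/163 3467/326 -573/163; -72/163 -573/163 2010/163]
step 1: x' = [-2420448/504265, 1494863/504265, 1290966/504265], P' = [12761229/504265 -10863159/504265 -5495778/504265; -10863159/504265 9673174/504265 3864648/504265; -5495778/504265 3864648/504265 4923876/504265]
step 2: x' = [64378752/2249217281, 590116637/2249217281, 4875605358/2249217281], P' = [23354308890/2249217281 -19883624601/2249217281 -9629363142/2249217281; -19883624601/2249217281 18838688714/2249217281 4543881072/2249217281; -9629363142/2249217281 4543881072/2249217281 15424270260/2249217281]

step 0: x̄ = F·x = [-1, 0, 4]
step 0: P̄ = F·P·Fᵀ + Q = [15 -3 6; -3 18 4; 6 4 20]
step 0: y = z − H·x̄ = [2]
step 0: S = H·P̄·Hᵀ + R = [326]
step 0: K = P̄·Hᵀ·S⁻¹ = [-21/163; -49/326; -25/163]
step 0: x' = x̄ + K·y = [-205/163, -49/163, 602/163]
step 0: P' = (I − K·H)·P̄ = [1563/163 -1518/163 -72/163; -1518/163 3467/326 -573/163; -72/163 -573/163 2010/163]
step 1: x̄ = F·x = [-192/163, 1360/163, 508/163]
step 1: P̄ = F·P·Fᵀ + Q = [8463/163 2931/163 -1110/163; 2931/163 25389/326 2239/163; -1110/163 2239/163 1694/163]
step 1: y = z − H·x̄ = [4501/163]
step 1: S = H·P̄·Hᵀ + R = [504265/326]
step 1: K = P̄·Hᵀ·S⁻¹ = [-66144/504265; -98231/504265; -10162/504265]
step 1: x' = x̄ + K·y = [-2420448/504265, 1494863/504265, 1290966/504265]
step 1: P' = (I − K·H)·P̄ = [12761229/504265 -10863159/504265 -5495778/504265; -10863159/504265 9673174/504265 3864648/504265; -5495778/504265 3864648/504265 4923876/504265]
step 2: x̄ = F·x = [709986/100853, 6497243/504265, 370234/100853]
step 2: P̄ = F·P·Fᵀ + Q = [7099695/100853 10004742/100853 866004/100853; 10004742/100853 102306459/504265 2540126/100853; 866004/100853 2540126/100853 969880/100853]
step 2: y = z − H·x̄ = [30479894/504265]
step 2: S = H·P̄·Hᵀ + R = [2249217281/504265]
step 2: K = P̄·Hᵀ·S⁻¹ = [-260896575/2249217281; -469691137/2249217281; -55941350/2249217281]
step 2: x' = x̄ + K·y = [64378752/2249217281, 590116637/2249217281, 4875605358/2249217281]
step 2: P' = (I − K·H)·P̄ = [23354308890/2249217281 -19883624601/2249217281 -9629363142/2249217281; -19883624601/2249217281 18838688714/2249217281 4543881072/2249217281; -9629363142/2249217281 4543881072/2249217281 15424270260/2249217281]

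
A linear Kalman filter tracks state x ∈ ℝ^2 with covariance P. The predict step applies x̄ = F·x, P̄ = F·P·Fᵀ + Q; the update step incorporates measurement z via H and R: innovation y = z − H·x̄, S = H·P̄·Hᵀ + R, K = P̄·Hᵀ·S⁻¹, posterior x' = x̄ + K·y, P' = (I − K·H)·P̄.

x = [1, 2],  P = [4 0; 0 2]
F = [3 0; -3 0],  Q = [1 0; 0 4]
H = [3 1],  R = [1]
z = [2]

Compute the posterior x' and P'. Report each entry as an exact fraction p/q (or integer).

x' = [87/79, -101/79]
P' = [221/158 -294/79; -294/79 848/79]

x̄ = F·x = [3, -3]
P̄ = F·P·Fᵀ + Q = [37 -36; -36 40]
y = z − H·x̄ = [-4]
S = H·P̄·Hᵀ + R = [158]
K = P̄·Hᵀ·S⁻¹ = [75/158; -34/79]
x' = x̄ + K·y = [87/79, -101/79]
P' = (I − K·H)·P̄ = [221/158 -294/79; -294/79 848/79]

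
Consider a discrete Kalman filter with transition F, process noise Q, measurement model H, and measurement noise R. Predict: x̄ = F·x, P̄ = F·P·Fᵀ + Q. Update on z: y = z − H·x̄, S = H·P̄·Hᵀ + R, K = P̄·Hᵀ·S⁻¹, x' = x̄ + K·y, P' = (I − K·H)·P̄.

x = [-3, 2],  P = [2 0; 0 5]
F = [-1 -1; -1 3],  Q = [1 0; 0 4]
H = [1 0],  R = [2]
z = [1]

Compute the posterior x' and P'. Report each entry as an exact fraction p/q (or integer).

x' = [1, 9]
P' = [8/5 -13/5; -13/5 341/10]

x̄ = F·x = [1, 9]
P̄ = F·P·Fᵀ + Q = [8 -13; -13 51]
y = z − H·x̄ = [0]
S = H·P̄·Hᵀ + R = [10]
K = P̄·Hᵀ·S⁻¹ = [4/5; -13/10]
x' = x̄ + K·y = [1, 9]
P' = (I − K·H)·P̄ = [8/5 -13/5; -13/5 341/10]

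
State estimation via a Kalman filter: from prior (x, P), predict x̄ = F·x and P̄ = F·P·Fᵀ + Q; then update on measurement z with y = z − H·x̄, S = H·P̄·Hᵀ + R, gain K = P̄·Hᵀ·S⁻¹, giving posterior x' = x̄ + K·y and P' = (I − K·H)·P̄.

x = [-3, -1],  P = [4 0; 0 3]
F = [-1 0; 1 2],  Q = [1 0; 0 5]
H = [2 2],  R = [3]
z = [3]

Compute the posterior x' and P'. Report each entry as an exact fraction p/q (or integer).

x̄ = F·x = [3, -5]
P̄ = F·P·Fᵀ + Q = [5 -4; -4 21]
y = z − H·x̄ = [7]
S = H·P̄·Hᵀ + R = [75]
K = P̄·Hᵀ·S⁻¹ = [2/75; 34/75]
x' = x̄ + K·y = [239/75, -137/75]
P' = (I − K·H)·P̄ = [371/75 -368/75; -368/75 419/75]

x' = [239/75, -137/75]
P' = [371/75 -368/75; -368/75 419/75]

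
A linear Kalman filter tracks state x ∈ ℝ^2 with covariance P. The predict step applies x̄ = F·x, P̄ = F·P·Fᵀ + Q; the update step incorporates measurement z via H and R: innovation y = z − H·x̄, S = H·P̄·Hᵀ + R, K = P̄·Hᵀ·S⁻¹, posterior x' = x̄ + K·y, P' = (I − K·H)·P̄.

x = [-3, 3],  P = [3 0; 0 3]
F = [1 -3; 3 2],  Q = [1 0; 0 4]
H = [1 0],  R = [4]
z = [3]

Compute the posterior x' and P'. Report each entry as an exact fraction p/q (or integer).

x̄ = F·x = [-12, -3]
P̄ = F·P·Fᵀ + Q = [31 -9; -9 43]
y = z − H·x̄ = [15]
S = H·P̄·Hᵀ + R = [35]
K = P̄·Hᵀ·S⁻¹ = [31/35; -9/35]
x' = x̄ + K·y = [9/7, -48/7]
P' = (I − K·H)·P̄ = [124/35 -36/35; -36/35 1424/35]

x' = [9/7, -48/7]
P' = [124/35 -36/35; -36/35 1424/35]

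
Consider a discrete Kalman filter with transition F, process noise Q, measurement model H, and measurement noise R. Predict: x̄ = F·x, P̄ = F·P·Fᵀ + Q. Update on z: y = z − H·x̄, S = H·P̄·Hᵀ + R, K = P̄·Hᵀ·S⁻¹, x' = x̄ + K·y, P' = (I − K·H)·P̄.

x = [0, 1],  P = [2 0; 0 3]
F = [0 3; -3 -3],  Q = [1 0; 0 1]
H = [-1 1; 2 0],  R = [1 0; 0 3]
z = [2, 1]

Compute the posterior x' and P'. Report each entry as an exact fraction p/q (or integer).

x' = [203/547, 1223/547]
P' = [1761/2735 1596/2735; 1596/2735 4051/2735]

x̄ = F·x = [3, -3]
P̄ = F·P·Fᵀ + Q = [28 -27; -27 46]
y = z − H·x̄ = [8, -5]
S = H·P̄·Hᵀ + R = [129 -110; -110 115]
K = P̄·Hᵀ·S⁻¹ = [-33/547 1174/2735; 491/547 1064/2735]
x' = x̄ + K·y = [203/547, 1223/547]
P' = (I − K·H)·P̄ = [1761/2735 1596/2735; 1596/2735 4051/2735]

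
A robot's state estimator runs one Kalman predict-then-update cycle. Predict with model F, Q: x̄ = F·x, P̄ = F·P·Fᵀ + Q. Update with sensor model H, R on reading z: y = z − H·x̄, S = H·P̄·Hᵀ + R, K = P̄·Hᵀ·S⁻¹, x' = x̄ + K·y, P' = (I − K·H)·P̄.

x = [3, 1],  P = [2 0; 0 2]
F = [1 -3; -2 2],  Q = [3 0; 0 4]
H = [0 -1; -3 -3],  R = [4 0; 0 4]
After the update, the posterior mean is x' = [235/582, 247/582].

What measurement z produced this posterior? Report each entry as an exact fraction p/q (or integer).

x̄ = F·x = [0, -4]
P̄ = F·P·Fᵀ + Q = [23 -16; -16 20]
S = H·P̄·Hᵀ + R = [24 12; 12 103]
K = P̄·Hᵀ·S⁻¹ = [475/582 -29/97; -479/582 -2/97]
x' − x̄ = [235/582, 2575/582] = K·y
y = (KᵀK)⁻¹·Kᵀ·(x' − x̄) = [-5, -15]
z = y + H·x̄ = [-5, -15] + [4, 12] = [-1, -3]

z = [-1, -3]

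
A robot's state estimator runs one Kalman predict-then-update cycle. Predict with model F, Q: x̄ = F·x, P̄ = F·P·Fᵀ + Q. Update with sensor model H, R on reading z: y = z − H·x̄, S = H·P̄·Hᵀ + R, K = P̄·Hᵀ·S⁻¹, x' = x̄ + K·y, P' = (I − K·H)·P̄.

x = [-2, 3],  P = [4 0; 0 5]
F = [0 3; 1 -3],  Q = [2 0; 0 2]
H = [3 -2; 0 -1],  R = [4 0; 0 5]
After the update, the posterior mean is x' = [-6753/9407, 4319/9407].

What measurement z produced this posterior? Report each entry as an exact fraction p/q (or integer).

x̄ = F·x = [9, -11]
P̄ = F·P·Fᵀ + Q = [47 -45; -45 51]
S = H·P̄·Hᵀ + R = [1171 237; 237 56]
K = P̄·Hᵀ·S⁻¹ = [2271/9407 -2052/9407; -1185/9407 -3552/9407]
x' − x̄ = [-91416/9407, 107796/9407] = K·y
y = (KᵀK)⁻¹·Kᵀ·(x' − x̄) = [-52, -13]
z = y + H·x̄ = [-52, -13] + [49, 11] = [-3, -2]

z = [-3, -2]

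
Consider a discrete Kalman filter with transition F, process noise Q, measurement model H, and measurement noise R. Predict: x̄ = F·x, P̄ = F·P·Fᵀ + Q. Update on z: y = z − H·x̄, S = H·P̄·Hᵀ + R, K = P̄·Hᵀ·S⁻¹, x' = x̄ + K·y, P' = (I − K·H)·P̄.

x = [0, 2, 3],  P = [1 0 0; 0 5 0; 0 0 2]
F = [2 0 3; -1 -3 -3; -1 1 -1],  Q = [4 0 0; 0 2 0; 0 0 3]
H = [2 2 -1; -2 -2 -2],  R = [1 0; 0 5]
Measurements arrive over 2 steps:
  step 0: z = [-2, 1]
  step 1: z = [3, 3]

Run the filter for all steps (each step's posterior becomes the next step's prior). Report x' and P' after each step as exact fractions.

step 0: x' = [1327/190, -25661/3230, 183/12920], P' = [1876/95 -1894/95 -119/190; -1894/95 32892/1615 2477/3230; -119/190 2477/3230 7639/12920]
step 1: x' = [236784035/924115399, 315558239/924115399, -1654205810/924115399], P' = [7242314640/924115399 -7213092028/924115399 -134124337/924115399; -7213092028/924115399 7402175902/924115399 255322061/924115399; -134124337/924115399 255322061/924115399 530751371/924115399]

step 0: x̄ = F·x = [9, -15, -1]
step 0: P̄ = F·P·Fᵀ + Q = [26 -20 -8; -20 66 -8; -8 -8 11]
step 0: y = z − H·x̄ = [9, -13]
step 0: S = H·P̄·Hᵀ + R = [284 -154; -154 129]
step 0: K = P̄·Hᵀ·S⁻¹ = [47/190 31/95; 299/3230 -773/1615; -4007/12920 -1891/6460]
step 0: x' = x̄ + K·y = [1327/190, -25661/3230, 183/12920]
step 0: P' = (I − K·H)·P̄ = [1876/95 -1894/95 -119/190; -1894/95 32892/1615 2477/3230; -119/190 2477/3230 7639/12920]
step 1: x̄ = F·x = [181021/12920, 217147/12920, -193063/12920]
step 1: P̄ = F·P·Fᵀ + Q = [1043871/12920 950137/12920 -978173/12920; 950137/12920 1302239/12920 -1058891/12920; -978173/12920 -1058891/12920 1043839/12920]
step 1: y = z − H·x̄ = [-950639/12920, 139/4]
step 1: S = H·P̄·Hᵀ + R = [26190551/12920 -3351/4; -3351/4 763/2]
step 1: K = P̄·Hᵀ·S⁻¹ = [192569561/924115399 41960690/924115399; 122845687/924115399 -177762374/924115399; -288355923/924115399 -260779638/924115399]
step 1: x' = x̄ + K·y = [236784035/924115399, 315558239/924115399, -1654205810/924115399]
step 1: P' = (I − K·H)·P̄ = [7242314640/924115399 -7213092028/924115399 -134124337/924115399; -7213092028/924115399 7402175902/924115399 255322061/924115399; -134124337/924115399 255322061/924115399 530751371/924115399]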